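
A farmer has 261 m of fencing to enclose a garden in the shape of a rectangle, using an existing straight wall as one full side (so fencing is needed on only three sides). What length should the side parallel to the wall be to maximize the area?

261/2

Let the sides perpendicular to the wall have length x and the parallel side y, so 2x + y = 261 and the area is A = xy = x(261 − 2x).
A'(x) = 261 − 4x = 0 gives x = 261/4, and A''(x) = −4 < 0 confirms a maximum.
Then y = 261 − 2·261/4 = 261/2 and A = 68121/8.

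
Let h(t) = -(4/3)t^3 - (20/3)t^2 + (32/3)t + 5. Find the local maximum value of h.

Critical points: h'(t) = -4t^2 - (40/3)t + 32/3 vanishes at t = -4, 2/3.
h''(t) = -8t - 40/3. h''(-4) = 56/3 > 0 ⇒ local minimum; h''(2/3) = -56/3 < 0 ⇒ local maximum.
The local maximum is h(2/3) = 709/81.

709/81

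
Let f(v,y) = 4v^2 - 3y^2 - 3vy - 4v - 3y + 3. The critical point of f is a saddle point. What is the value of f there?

∂f/∂v = 8v - 3y - 4 = 0 and ∂f/∂y = -3v - 6y - 3 = 0, so (v, y) = (5/19, -12/19).
The Hessian has f_{vv} = 8, f_{yy} = -6, f_{vy} = -3, giving D = -57 < 0, so the point is a saddle point.
f(5/19, -12/19) = 65/19.

65/19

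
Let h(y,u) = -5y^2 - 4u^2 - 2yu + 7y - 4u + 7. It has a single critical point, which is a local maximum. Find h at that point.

∂h/∂y = -10y - 2u + 7 = 0 and ∂h/∂u = -2y - 8u - 4 = 0, so (y, u) = (16/19, -27/38).
The Hessian has h_{yy} = -10, h_{uu} = -8, h_{yu} = -2, giving D = 76 > 0 with h_{yy} < 0, so the point is a local maximum.
h(16/19, -27/38) = 216/19.

216/19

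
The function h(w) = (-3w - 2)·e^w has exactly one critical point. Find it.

-5/3

Differentiating with the product rule gives h'(w) = (-3w - 5)·e^w. Since e^w > 0, the only critical point is w = -5/3.
h''(-5/3) has the same sign as -3 < 0, so this is a local maximum.
h(-5/3) = (3)·e^(-5/3) ≈ 0.5666.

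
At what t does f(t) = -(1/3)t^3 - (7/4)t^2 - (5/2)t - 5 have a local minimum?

-5/2

f'(t) = -t^2 - (7/2)t - 5/2. Setting f'(t) = 0 gives t ∈ {-5/2, -1}.
Second-derivative test with f''(t) = -2t - 7/2: f''(-5/2) = 3/2 > 0 ⇒ local minimum; f''(-1) = -3/2 < 0 ⇒ local maximum.
The local minimum is f(-5/2) = -215/48.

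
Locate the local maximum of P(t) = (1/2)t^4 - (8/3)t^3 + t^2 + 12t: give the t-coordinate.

2

Critical points: P'(t) = 2t^3 - 8t^2 + 2t + 12 vanishes at t = -1, 2, 3.
Second-derivative test with P''(t) = 6t^2 - 16t + 2: P''(-1) = 24 > 0 ⇒ local minimum; P''(2) = -6 < 0 ⇒ local maximum; P''(3) = 8 > 0 ⇒ local minimum.
The local maximum is P(2) = 44/3.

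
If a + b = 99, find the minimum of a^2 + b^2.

With a + b = 99, a^2 + b^2 = a^2 + (99 − a)^2.
The derivative 2a − 2(99 − a) = 4a − 198 vanishes at a = 99/2; second derivative 4 > 0, a minimum.
The minimum is 2·(99/2)^2 = 9801/2.

9801/2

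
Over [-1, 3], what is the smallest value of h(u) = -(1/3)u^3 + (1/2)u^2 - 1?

-11/2

The derivative is -u^2 + u, which vanishes at u = 0 and u = 1.
Compare values at every candidate in [-1, 3]: h(-1) = -1/6,  h(0) = -1,  h(1) = -5/6,  h(3) = -11/2.
The minimum over the interval is -11/2, attained at u = 3.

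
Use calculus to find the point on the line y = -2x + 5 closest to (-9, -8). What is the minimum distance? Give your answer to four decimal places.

13.8636

Minimize D(x)^2 = (x + 9)^2 + (-2x + 13)^2.
d/dx[D^2] = 2(x + 9) + 2·(-2)·(-2x + 13) = 0 ⇒ x = 17/5.
Then y = -9/5 and the distance is √(961/5) ≈ 13.8636.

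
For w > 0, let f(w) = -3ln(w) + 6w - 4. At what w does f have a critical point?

1/2

f'(w) = -3/w + 6 = 0 gives w = 1/2.
f''(w) = 3/w², which is positive for w > 0, so this is a local minimum.
f(1/2) = -3·ln(1/2) + 3 - 4 ≈ 1.0794.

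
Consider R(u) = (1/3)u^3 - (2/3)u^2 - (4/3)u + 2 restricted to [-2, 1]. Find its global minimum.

-2/3

Differentiating, R'(u) = u^2 - (4/3)u - 4/3; whose only zero in [-2, 1] is u = -2/3.
Evaluating at the critical points and endpoints: R(-2) = -2/3,  R(-2/3) = 202/81,  R(1) = 1/3.
So the minimum is R(-2) = -2/3.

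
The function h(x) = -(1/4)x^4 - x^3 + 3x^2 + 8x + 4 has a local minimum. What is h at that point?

Critical points: h'(x) = -x^3 - 3x^2 + 6x + 8 vanishes at x = -4, -1, 2.
Second-derivative test with h''(x) = -3x^2 - 6x + 6: h''(-4) = -18 < 0 ⇒ local maximum; h''(-1) = 9 > 0 ⇒ local minimum; h''(2) = -18 < 0 ⇒ local maximum.
So the local minimum value is h(-1) = -1/4.

-1/4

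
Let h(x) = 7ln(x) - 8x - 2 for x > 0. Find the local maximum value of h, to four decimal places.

h'(x) = 7/x − 8 = 0 gives x = 7/8.
h''(x) = -7/x², which is negative for x > 0, so this is a local maximum.
h(7/8) = 7·ln(7/8) - 7 - 2 ≈ -9.9347.

-9.9347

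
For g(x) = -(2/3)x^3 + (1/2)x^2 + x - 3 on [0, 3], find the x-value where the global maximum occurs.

1

Differentiating, g'(x) = -2x^2 + x + 1; whose only zero in [0, 3] is x = 1.
Evaluating at the critical points and endpoints: g(0) = -3; g(1) = -13/6; g(3) = -27/2.
So the maximum is g(1) = -13/6.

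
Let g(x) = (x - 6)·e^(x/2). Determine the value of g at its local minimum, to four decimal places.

Differentiating with the product rule gives g'(x) = ((1/2)x - 2)·e^(x/2). Since e^(x/2) > 0, the only critical point is x = 4.
g''(4) has the same sign as 1/2 > 0, so this is a local minimum.
g(4) = (-2)·e^(2) ≈ -14.7781.

-14.7781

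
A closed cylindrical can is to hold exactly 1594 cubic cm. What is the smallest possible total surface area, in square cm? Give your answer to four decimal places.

755.3938

With radius r and height h, πr²h = 1594 so h = 1594/(πr²), and S(r) = 2πr² + 2πrh = 2πr² + 2·1594/r.
S'(r) = 4πr − 2·1594/r² = 0 ⇒ r³ = 1594/(2π), so r ≈ 6.3305 and h = 2r ≈ 12.6609.
S''(r) = 4π + 4·1594/r³ > 0, so this is the minimum; S ≈ 755.3938.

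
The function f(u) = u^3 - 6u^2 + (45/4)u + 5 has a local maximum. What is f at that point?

47/4

f'(u) = 3u^2 - 12u + 45/4. Setting f'(u) = 0 gives u ∈ {3/2, 5/2}.
f''(u) = 6u - 12. f''(3/2) = -3 < 0 ⇒ local maximum; f''(5/2) = 3 > 0 ⇒ local minimum.
So the local maximum value is f(3/2) = 47/4.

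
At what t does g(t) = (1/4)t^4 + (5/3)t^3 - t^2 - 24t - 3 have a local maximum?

g'(t) = t^3 + 5t^2 - 2t - 24. Setting g'(t) = 0 gives t ∈ {-4, -3, 2}.
g''(t) = 3t^2 + 10t - 2. g''(-4) = 6 > 0 ⇒ local minimum; g''(-3) = -5 < 0 ⇒ local maximum; g''(2) = 30 > 0 ⇒ local minimum.
The local maximum is g(-3) = 141/4.

-3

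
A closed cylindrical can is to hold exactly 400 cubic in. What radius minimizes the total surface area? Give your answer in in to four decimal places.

With radius r and height h, πr²h = 400 so h = 400/(πr²), and S(r) = 2πr² + 2πrh = 2πr² + 2·400/r.
S'(r) = 4πr − 2·400/r² = 0 ⇒ r³ = 400/(2π), so r ≈ 3.9929 and h = 2r ≈ 7.9859.
S''(r) = 4π + 4·400/r³ > 0, so this is the minimum; S ≈ 300.5300.

3.9929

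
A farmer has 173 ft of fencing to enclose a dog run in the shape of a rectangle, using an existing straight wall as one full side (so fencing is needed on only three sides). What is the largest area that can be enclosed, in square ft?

Let the sides perpendicular to the wall have length x and the parallel side y, so 2x + y = 173 and the area is A = xy = x(173 − 2x).
A'(x) = 173 − 4x = 0 gives x = 173/4, and A''(x) = −4 < 0 confirms a maximum.
Then y = 173 − 2·173/4 = 173/2 and A = 29929/8.

29929/8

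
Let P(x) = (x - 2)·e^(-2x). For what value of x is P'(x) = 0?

P'(x) = 1·e^(-2x) + (x - 2)·(-2)·e^(-2x) = (-2x + 5)·e^(-2x). Since e^(-2x) > 0, the only critical point is x = 5/2.
P''(5/2) has the same sign as -2 < 0, so this is a local maximum.
P(5/2) = (1/2)·e^(-5) ≈ 0.0034.

5/2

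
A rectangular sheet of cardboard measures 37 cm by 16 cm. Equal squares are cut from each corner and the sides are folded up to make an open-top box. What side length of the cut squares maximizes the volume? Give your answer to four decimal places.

3.4766

With cut size x, the volume is V(x) = x(37 − 2x)(16 − 2x) for 0 < x < 8.
V'(x) = 12x^2 − 212x + 592. Setting V'(x) = 0 gives x ≈ 3.4766 (the root in (0, 8)).
V''(x) = 24x − 212 is negative there, so this is the maximum; V ≈ 945.0351.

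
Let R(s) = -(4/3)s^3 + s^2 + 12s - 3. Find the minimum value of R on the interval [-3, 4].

-73/3

Differentiating, R'(s) = -4s^2 + 2s + 12; which vanishes at s = -3/2 and s = 2.
Compare values at every candidate in [-3, 4]: R(-3) = 6; R(-3/2) = -57/4; R(2) = 43/3; R(4) = -73/3.
Hence the absolute minimum is -73/3 at s = 4.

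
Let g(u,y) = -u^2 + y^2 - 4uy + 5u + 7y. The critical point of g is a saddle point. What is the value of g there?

∂g/∂u = -2u - 4y + 5 = 0 and ∂g/∂y = -4u + 2y + 7 = 0, so (u, y) = (19/10, 3/10).
The Hessian has g_{uu} = -2, g_{yy} = 2, g_{uy} = -4, giving D = -20 < 0, so the point is a saddle point.
g(19/10, 3/10) = 29/5.

29/5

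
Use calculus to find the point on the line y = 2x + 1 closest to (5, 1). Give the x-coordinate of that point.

1

Minimize D(x)^2 = (x - 5)^2 + (2x)^2.
d/dx[D^2] = 2(x - 5) + 2·2·(2x) = 0 ⇒ x = 1.
Then y = 3 and the distance is √(20) ≈ 4.4721.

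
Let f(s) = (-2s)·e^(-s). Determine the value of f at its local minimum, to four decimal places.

Differentiating with the product rule gives f'(s) = (2s - 2)·e^(-s). Since e^(-s) > 0, the only critical point is s = 1.
f''(1) has the same sign as 2 > 0, so this is a local minimum.
f(1) = (-2)·e^(-1) ≈ -0.7358.

-0.7358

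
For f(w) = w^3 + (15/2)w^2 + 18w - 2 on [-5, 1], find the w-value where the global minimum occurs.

The derivative is 3w^2 + 15w + 18, which vanishes at w = -3 and w = -2.
Evaluating at the critical points and endpoints: f(-5) = -59/2, f(-3) = -31/2, f(-2) = -16, f(1) = 49/2.
The minimum over the interval is -59/2, attained at w = -5.

-5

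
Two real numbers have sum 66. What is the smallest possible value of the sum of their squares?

With a + b = 66, a^2 + b^2 = a^2 + (66 − a)^2.
The derivative 2a − 2(66 − a) = 4a − 132 vanishes at a = 33; second derivative 4 > 0, a minimum.
The minimum is 2·(33)^2 = 2178.

2178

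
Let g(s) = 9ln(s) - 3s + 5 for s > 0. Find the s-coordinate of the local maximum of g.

3

g'(s) = 9/s − 3 = 0 gives s = 3.
g''(s) = -9/s², which is negative for s > 0, so this is a local maximum.
g(3) = 9·ln(3) - 9 + 5 ≈ 5.8875.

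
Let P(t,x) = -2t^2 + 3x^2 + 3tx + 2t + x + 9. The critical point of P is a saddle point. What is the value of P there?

∂P/∂t = -4t + 3x + 2 = 0 and ∂P/∂x = 3t + 6x + 1 = 0, so (t, x) = (3/11, -10/33).
The Hessian has P_{tt} = -4, P_{xx} = 6, P_{tx} = 3, giving D = -33 < 0, so the point is a saddle point.
P(3/11, -10/33) = 301/33.

301/33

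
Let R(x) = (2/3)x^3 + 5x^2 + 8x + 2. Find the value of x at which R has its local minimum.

-1

Critical points: R'(x) = 2x^2 + 10x + 8 vanishes at x = -4, -1.
Second-derivative test with R''(x) = 4x + 10: R''(-4) = -6 < 0 ⇒ local maximum; R''(-1) = 6 > 0 ⇒ local minimum.
The local minimum is R(-1) = -5/3.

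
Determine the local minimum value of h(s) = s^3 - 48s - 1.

-129

h'(s) = 3s^2 - 48 = 0 at s = -4, 4.
Since h''(s) = 6s, we get h''(-4) = -24 < 0 ⇒ local maximum; h''(4) = 24 > 0 ⇒ local minimum.
So the local minimum value is h(4) = -129.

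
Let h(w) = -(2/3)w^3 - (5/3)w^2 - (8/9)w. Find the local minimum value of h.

h'(w) = -2w^2 - (10/3)w - 8/9. Setting h'(w) = 0 gives w ∈ {-4/3, -1/3}.
Second-derivative test with h''(w) = -4w - 10/3: h''(-4/3) = 2 > 0 ⇒ local minimum; h''(-1/3) = -2 < 0 ⇒ local maximum.
So the local minimum value is h(-4/3) = -16/81.

-16/81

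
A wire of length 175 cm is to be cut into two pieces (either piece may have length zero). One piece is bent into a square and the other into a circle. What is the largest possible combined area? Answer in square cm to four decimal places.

2437.0601

Let x be the length used for the square. Square side x/4; circle radius (175−x)/(2π).
A(x) = (x/4)² + π·((175−x)/(2π))² = x²/16 + (175−x)²/(4π) for 0 ≤ x ≤ 175. A'(x) = x/8 − (175−x)/(2π) = 0 gives x = 4·175/(π+4) ≈ 98.0174.
A'' > 0, so the interior critical point is a minimum; the maximum is at an endpoint. A(0) = 2437.0601 and A(175) = 1914.0625, so the largest area is 2437.0601.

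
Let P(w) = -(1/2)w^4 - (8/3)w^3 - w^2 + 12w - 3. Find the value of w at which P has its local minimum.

P'(w) = -2w^3 - 8w^2 - 2w + 12 = 0 at w = -3, -2, 1.
Since P''(w) = -6w^2 - 16w - 2, we get P''(-3) = -8 < 0 ⇒ local maximum; P''(-2) = 6 > 0 ⇒ local minimum; P''(1) = -24 < 0 ⇒ local maximum.
So the local minimum value is P(-2) = -53/3.

-2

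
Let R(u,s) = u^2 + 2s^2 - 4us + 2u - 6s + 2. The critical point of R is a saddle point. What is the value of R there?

3/2

∂R/∂u = 2u - 4s + 2 = 0 and ∂R/∂s = -4u + 4s - 6 = 0, so (u, s) = (-2, -1/2).
The Hessian has R_{uu} = 2, R_{ss} = 4, R_{us} = -4, giving D = -8 < 0, so the point is a saddle point.
R(-2, -1/2) = 3/2.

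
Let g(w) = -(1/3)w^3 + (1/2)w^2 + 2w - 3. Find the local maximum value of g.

1/3

g'(w) = -w^2 + w + 2. Setting g'(w) = 0 gives w ∈ {-1, 2}.
g''(w) = -2w + 1. g''(-1) = 3 > 0 ⇒ local minimum; g''(2) = -3 < 0 ⇒ local maximum.
The local maximum is g(2) = 1/3.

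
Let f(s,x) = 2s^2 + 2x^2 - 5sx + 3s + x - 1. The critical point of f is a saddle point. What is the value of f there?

26/9

∂f/∂s = 4s - 5x + 3 = 0 and ∂f/∂x = -5s + 4x + 1 = 0, so (s, x) = (17/9, 19/9).
The Hessian has f_{ss} = 4, f_{xx} = 4, f_{sx} = -5, giving D = -9 < 0, so the point is a saddle point.
f(17/9, 19/9) = 26/9.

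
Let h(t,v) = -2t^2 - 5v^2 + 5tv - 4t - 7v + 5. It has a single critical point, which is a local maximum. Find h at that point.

∂h/∂t = -4t + 5v - 4 = 0 and ∂h/∂v = 5t - 10v - 7 = 0, so (t, v) = (-5, -16/5).
The Hessian has h_{tt} = -4, h_{vv} = -10, h_{tv} = 5, giving D = 15 > 0 with h_{tt} < 0, so the point is a local maximum.
h(-5, -16/5) = 131/5.

131/5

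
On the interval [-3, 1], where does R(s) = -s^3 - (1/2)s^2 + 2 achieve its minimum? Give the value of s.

1

R'(s) = -3s^2 - s, which vanishes at s = -1/3 and s = 0.
Compare values at every candidate in [-3, 1]: R(-3) = 49/2, R(-1/3) = 107/54, R(0) = 2, R(1) = 1/2.
The minimum over the interval is 1/2, attained at s = 1.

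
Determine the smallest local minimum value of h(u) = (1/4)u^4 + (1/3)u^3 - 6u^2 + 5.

Critical points: h'(u) = u^3 + u^2 - 12u vanishes at u = -4, 0, 3.
Second-derivative test with h''(u) = 3u^2 + 2u - 12: h''(-4) = 28 > 0 ⇒ local minimum; h''(0) = -12 < 0 ⇒ local maximum; h''(3) = 21 > 0 ⇒ local minimum.
So the smallest local minimum value is h(-4) = -145/3.

-145/3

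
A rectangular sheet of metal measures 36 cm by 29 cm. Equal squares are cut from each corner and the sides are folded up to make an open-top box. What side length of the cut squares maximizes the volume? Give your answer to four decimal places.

5.3232

With cut size x, the volume is V(x) = x(36 − 2x)(29 − 2x) for 0 < x < 14.5.
V'(x) = 12x^2 − 260x + 1044. Setting V'(x) = 0 gives x ≈ 5.3232 (the root in (0, 14.5)).
V''(x) = 24x − 260 is negative there, so this is the maximum; V ≈ 2477.0438.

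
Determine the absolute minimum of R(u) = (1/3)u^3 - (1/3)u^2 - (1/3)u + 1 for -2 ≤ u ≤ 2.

-7/3

R'(u) = u^2 - (2/3)u - 1/3, which vanishes at u = -1/3 and u = 1.
Evaluating at the critical points and endpoints: R(-2) = -7/3; R(-1/3) = 86/81; R(1) = 2/3; R(2) = 5/3.
Hence the absolute minimum is -7/3 at u = -2.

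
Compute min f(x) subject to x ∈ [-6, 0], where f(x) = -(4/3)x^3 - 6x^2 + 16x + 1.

The derivative is -4x^2 - 12x + 16, whose only zero in [-6, 0] is x = -4.
Compare values at every candidate in [-6, 0]: f(-6) = -23,  f(-4) = -221/3,  f(0) = 1.
So the minimum is f(-4) = -221/3.

-221/3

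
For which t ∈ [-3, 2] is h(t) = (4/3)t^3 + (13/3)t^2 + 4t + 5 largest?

The derivative is 4t^2 + (26/3)t + 4, which vanishes at t = -3/2 and t = -2/3.
Evaluating at the critical points and endpoints: h(-3) = -4,  h(-3/2) = 17/4,  h(-2/3) = 313/81,  h(2) = 41.
The maximum over the interval is 41, attained at t = 2.

2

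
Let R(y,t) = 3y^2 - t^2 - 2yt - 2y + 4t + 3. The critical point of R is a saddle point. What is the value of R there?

19/4

∂R/∂y = 6y - 2t - 2 = 0 and ∂R/∂t = -2y - 2t + 4 = 0, so (y, t) = (3/4, 5/4).
The Hessian has R_{yy} = 6, R_{tt} = -2, R_{yt} = -2, giving D = -16 < 0, so the point is a saddle point.
R(3/4, 5/4) = 19/4.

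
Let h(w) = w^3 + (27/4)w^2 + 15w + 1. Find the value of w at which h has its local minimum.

-2

h'(w) = 3w^2 + (27/2)w + 15 = 0 at w = -5/2, -2.
Since h''(w) = 6w + 27/2, we get h''(-5/2) = -3/2 < 0 ⇒ local maximum; h''(-2) = 3/2 > 0 ⇒ local minimum.
So the local minimum value is h(-2) = -10.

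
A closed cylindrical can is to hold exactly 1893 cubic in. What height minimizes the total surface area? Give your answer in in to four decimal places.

13.4077

With radius r and height h, πr²h = 1893 so h = 1893/(πr²), and S(r) = 2πr² + 2πrh = 2πr² + 2·1893/r.
S'(r) = 4πr − 2·1893/r² = 0 ⇒ r³ = 1893/(2π), so r ≈ 6.7038 and h = 2r ≈ 13.4077.
S''(r) = 4π + 4·1893/r³ > 0, so this is the minimum; S ≈ 847.1265.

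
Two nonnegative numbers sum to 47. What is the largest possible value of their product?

2209/4

With x + y = 47, the product is P(x) = x(47 − x).
P'(x) = 47 − 2x = 0 gives x = 47/2; P'' = −2 < 0, so this is the maximum.
P = 47/2·47/2 = 2209/4.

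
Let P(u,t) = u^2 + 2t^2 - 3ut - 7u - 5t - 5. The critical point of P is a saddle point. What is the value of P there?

∂P/∂u = 2u - 3t - 7 = 0 and ∂P/∂t = -3u + 4t - 5 = 0, so (u, t) = (-43, -31).
The Hessian has P_{uu} = 2, P_{tt} = 4, P_{ut} = -3, giving D = -1 < 0, so the point is a saddle point.
P(-43, -31) = 223.

223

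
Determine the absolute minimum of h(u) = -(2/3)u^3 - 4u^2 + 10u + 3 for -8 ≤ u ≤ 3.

h'(u) = -2u^2 - 8u + 10, which vanishes at u = -5 and u = 1.
Candidates: h(-8) = 25/3; h(-5) = -191/3; h(1) = 25/3; h(3) = -21.
Hence the absolute minimum is -191/3 at u = -5.

-191/3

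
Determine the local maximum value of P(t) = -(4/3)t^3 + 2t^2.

2/3

P'(t) = -4t^2 + 4t = 0 at t = 0, 1.
Since P''(t) = -8t + 4, we get P''(0) = 4 > 0 ⇒ local minimum; P''(1) = -4 < 0 ⇒ local maximum.
The local maximum is P(1) = 2/3.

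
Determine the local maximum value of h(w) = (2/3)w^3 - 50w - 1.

497/3

Critical points: h'(w) = 2w^2 - 50 vanishes at w = -5, 5.
Since h''(w) = 4w, we get h''(-5) = -20 < 0 ⇒ local maximum; h''(5) = 20 > 0 ⇒ local minimum.
Thus h has its local maximum at w = -5, with value 497/3.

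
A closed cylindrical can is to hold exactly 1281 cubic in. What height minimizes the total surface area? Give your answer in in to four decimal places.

With radius r and height h, πr²h = 1281 so h = 1281/(πr²), and S(r) = 2πr² + 2πrh = 2πr² + 2·1281/r.
S'(r) = 4πr − 2·1281/r² = 0 ⇒ r³ = 1281/(2π), so r ≈ 5.8856 and h = 2r ≈ 11.7712.
S''(r) = 4π + 4·1281/r³ > 0, so this is the minimum; S ≈ 652.9511.

11.7712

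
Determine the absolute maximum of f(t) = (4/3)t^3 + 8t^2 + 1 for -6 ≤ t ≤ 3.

Differentiating, f'(t) = 4t^2 + 16t; which vanishes at t = -4 and t = 0.
Compare values at every candidate in [-6, 3]: f(-6) = 1, f(-4) = 131/3, f(0) = 1, f(3) = 109.
Hence the absolute maximum is 109 at t = 3.

109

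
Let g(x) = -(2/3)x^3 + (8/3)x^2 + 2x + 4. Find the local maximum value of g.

16

g'(x) = -2x^2 + (16/3)x + 2 = 0 at x = -1/3, 3.
Since g''(x) = -4x + 16/3, we get g''(-1/3) = 20/3 > 0 ⇒ local minimum; g''(3) = -20/3 < 0 ⇒ local maximum.
Thus g has its local maximum at x = 3, with value 16.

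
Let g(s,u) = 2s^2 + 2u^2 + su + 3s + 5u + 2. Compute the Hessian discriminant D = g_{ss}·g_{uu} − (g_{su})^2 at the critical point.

∂g/∂s = 4s + u + 3 = 0 and ∂g/∂u = s + 4u + 5 = 0, so (s, u) = (-7/15, -17/15).
The Hessian has g_{ss} = 4, g_{uu} = 4, g_{su} = 1, giving D = 15 > 0 with g_{ss} > 0, so the point is a local minimum.
D = (4)·(4) − (1)^2 = 15.

15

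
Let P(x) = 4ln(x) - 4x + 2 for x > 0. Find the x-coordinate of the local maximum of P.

1

P'(x) = 4/x − 4 = 0 gives x = 1.
P''(x) = -4/x², which is negative for x > 0, so this is a local maximum.
P(1) = 4·ln(1) - 4 + 2 ≈ -2.0000.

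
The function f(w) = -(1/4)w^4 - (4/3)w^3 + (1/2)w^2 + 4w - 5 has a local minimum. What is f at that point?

Critical points: f'(w) = -w^3 - 4w^2 + w + 4 vanishes at w = -4, -1, 1.
Second-derivative test with f''(w) = -3w^2 - 8w + 1: f''(-4) = -15 < 0 ⇒ local maximum; f''(-1) = 6 > 0 ⇒ local minimum; f''(1) = -10 < 0 ⇒ local maximum.
Thus f has its local minimum at w = -1, with value -89/12.

-89/12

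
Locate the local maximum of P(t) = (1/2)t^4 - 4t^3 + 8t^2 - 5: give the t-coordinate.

P'(t) = 2t^3 - 12t^2 + 16t. Setting P'(t) = 0 gives t ∈ {0, 2, 4}.
P''(t) = 6t^2 - 24t + 16. P''(0) = 16 > 0 ⇒ local minimum; P''(2) = -8 < 0 ⇒ local maximum; P''(4) = 16 > 0 ⇒ local minimum.
Thus P has its local maximum at t = 2, with value 3.

2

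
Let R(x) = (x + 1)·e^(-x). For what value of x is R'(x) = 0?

0

R'(x) = 1·e^(-x) + (x + 1)·(-1)·e^(-x) = (-x)·e^(-x). Since e^(-x) > 0, the only critical point is x = 0.
R''(0) has the same sign as -1 < 0, so this is a local maximum.
R(0) = (1)·e^(0) ≈ 1.0000.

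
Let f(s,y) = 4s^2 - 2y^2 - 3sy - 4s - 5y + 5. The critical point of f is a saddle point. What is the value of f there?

∂f/∂s = 8s - 3y - 4 = 0 and ∂f/∂y = -3s - 4y - 5 = 0, so (s, y) = (1/41, -52/41).
The Hessian has f_{ss} = 8, f_{yy} = -4, f_{sy} = -3, giving D = -41 < 0, so the point is a saddle point.
f(1/41, -52/41) = 333/41.

333/41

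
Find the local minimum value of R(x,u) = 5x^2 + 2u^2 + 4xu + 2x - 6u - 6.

-95/6

∂R/∂x = 10x + 4u + 2 = 0 and ∂R/∂u = 4x + 4u - 6 = 0, so (x, u) = (-4/3, 17/6).
The Hessian has R_{xx} = 10, R_{uu} = 4, R_{xu} = 4, giving D = 24 > 0 with R_{xx} > 0, so the point is a local minimum.
R(-4/3, 17/6) = -95/6.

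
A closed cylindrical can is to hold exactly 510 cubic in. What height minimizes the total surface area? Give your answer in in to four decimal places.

8.6595

With radius r and height h, πr²h = 510 so h = 510/(πr²), and S(r) = 2πr² + 2πrh = 2πr² + 2·510/r.
S'(r) = 4πr − 2·510/r² = 0 ⇒ r³ = 510/(2π), so r ≈ 4.3298 and h = 2r ≈ 8.6595.
S''(r) = 4π + 4·510/r³ > 0, so this is the minimum; S ≈ 353.3686.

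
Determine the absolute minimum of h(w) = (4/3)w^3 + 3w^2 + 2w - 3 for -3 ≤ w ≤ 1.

Differentiating, h'(w) = 4w^2 + 6w + 2; which vanishes at w = -1 and w = -1/2.
Evaluating at the critical points and endpoints: h(-3) = -18; h(-1) = -10/3; h(-1/2) = -41/12; h(1) = 10/3.
Hence the absolute minimum is -18 at w = -3.

-18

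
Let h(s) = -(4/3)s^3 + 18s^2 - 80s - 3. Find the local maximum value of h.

-359/3

Critical points: h'(s) = -4s^2 + 36s - 80 vanishes at s = 4, 5.
h''(s) = -8s + 36. h''(4) = 4 > 0 ⇒ local minimum; h''(5) = -4 < 0 ⇒ local maximum.
Thus h has its local maximum at s = 5, with value -359/3.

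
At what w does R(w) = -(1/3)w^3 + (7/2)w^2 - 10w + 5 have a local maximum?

5

Critical points: R'(w) = -w^2 + 7w - 10 vanishes at w = 2, 5.
R''(w) = -2w + 7. R''(2) = 3 > 0 ⇒ local minimum; R''(5) = -3 < 0 ⇒ local maximum.
The local maximum is R(5) = 5/6.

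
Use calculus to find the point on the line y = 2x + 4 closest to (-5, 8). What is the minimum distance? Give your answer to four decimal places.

6.2610

Minimize D(x)^2 = (x + 5)^2 + (2x - 4)^2.
d/dx[D^2] = 2(x + 5) + 2·2·(2x - 4) = 0 ⇒ x = 3/5.
Then y = 26/5 and the distance is √(196/5) ≈ 6.2610.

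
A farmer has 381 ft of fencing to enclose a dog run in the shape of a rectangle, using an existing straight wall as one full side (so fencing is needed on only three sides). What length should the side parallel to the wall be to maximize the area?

381/2

Let the sides perpendicular to the wall have length x and the parallel side y, so 2x + y = 381 and the area is A = xy = x(381 − 2x).
A'(x) = 381 − 4x = 0 gives x = 381/4, and A''(x) = −4 < 0 confirms a maximum.
Then y = 381 − 2·381/4 = 381/2 and A = 145161/8.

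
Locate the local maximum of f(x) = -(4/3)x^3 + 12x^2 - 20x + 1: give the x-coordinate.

f'(x) = -4x^2 + 24x - 20. Setting f'(x) = 0 gives x ∈ {1, 5}.
Since f''(x) = -8x + 24, we get f''(1) = 16 > 0 ⇒ local minimum; f''(5) = -16 < 0 ⇒ local maximum.
Thus f has its local maximum at x = 5, with value 103/3.

5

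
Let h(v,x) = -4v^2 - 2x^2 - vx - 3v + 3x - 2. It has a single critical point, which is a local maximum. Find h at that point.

1/31

∂h/∂v = -8v - x - 3 = 0 and ∂h/∂x = -v - 4x + 3 = 0, so (v, x) = (-15/31, 27/31).
The Hessian has h_{vv} = -8, h_{xx} = -4, h_{vx} = -1, giving D = 31 > 0 with h_{vv} < 0, so the point is a local maximum.
h(-15/31, 27/31) = 1/31.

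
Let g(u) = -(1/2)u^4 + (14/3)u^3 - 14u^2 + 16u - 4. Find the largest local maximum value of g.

Critical points: g'(u) = -2u^3 + 14u^2 - 28u + 16 vanishes at u = 1, 2, 4.
Second-derivative test with g''(u) = -6u^2 + 28u - 28: g''(1) = -6 < 0 ⇒ local maximum; g''(2) = 4 > 0 ⇒ local minimum; g''(4) = -12 < 0 ⇒ local maximum.
The largest local maximum is g(4) = 20/3.

20/3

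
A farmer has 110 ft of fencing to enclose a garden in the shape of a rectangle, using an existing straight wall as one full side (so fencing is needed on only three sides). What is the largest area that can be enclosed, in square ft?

3025/2

Let the sides perpendicular to the wall have length x and the parallel side y, so 2x + y = 110 and the area is A = xy = x(110 − 2x).
A'(x) = 110 − 4x = 0 gives x = 55/2, and A''(x) = −4 < 0 confirms a maximum.
Then y = 110 − 2·55/2 = 55 and A = 3025/2.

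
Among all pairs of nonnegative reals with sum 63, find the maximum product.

3969/4

With x + y = 63, the product is P(x) = x(63 − x).
P'(x) = 63 − 2x = 0 gives x = 63/2; P'' = −2 < 0, so this is the maximum.
P = 63/2·63/2 = 3969/4.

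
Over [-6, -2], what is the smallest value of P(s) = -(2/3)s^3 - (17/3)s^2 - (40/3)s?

P'(s) = -2s^2 - (34/3)s - 40/3, whose only zero in [-6, -2] is s = -4.
Compare values at every candidate in [-6, -2]: P(-6) = 20; P(-4) = 16/3; P(-2) = 28/3.
Hence the absolute minimum is 16/3 at s = -4.

16/3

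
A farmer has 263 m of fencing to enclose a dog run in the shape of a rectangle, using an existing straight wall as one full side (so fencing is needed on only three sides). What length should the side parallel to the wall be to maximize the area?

Let the sides perpendicular to the wall have length x and the parallel side y, so 2x + y = 263 and the area is A = xy = x(263 − 2x).
A'(x) = 263 − 4x = 0 gives x = 263/4, and A''(x) = −4 < 0 confirms a maximum.
Then y = 263 − 2·263/4 = 263/2 and A = 69169/8.

263/2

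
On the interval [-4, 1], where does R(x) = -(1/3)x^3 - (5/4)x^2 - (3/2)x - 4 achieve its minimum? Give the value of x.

1

Differentiating, R'(x) = -x^2 - (5/2)x - 3/2; which vanishes at x = -3/2 and x = -1.
Compare values at every candidate in [-4, 1]: R(-4) = 10/3; R(-3/2) = -55/16; R(-1) = -41/12; R(1) = -85/12.
The minimum over the interval is -85/12, attained at x = 1.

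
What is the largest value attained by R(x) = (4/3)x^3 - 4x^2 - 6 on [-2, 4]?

46/3

R'(x) = 4x^2 - 8x, which vanishes at x = 0 and x = 2.
Compare values at every candidate in [-2, 4]: R(-2) = -98/3, R(0) = -6, R(2) = -34/3, R(4) = 46/3.
Hence the absolute maximum is 46/3 at x = 4.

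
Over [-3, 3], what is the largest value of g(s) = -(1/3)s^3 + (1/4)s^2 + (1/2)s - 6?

15/4

g'(s) = -s^2 + (1/2)s + 1/2, which vanishes at s = -1/2 and s = 1.
Candidates: g(-3) = 15/4,  g(-1/2) = -295/48,  g(1) = -67/12,  g(3) = -45/4.
The maximum over the interval is 15/4, attained at s = -3.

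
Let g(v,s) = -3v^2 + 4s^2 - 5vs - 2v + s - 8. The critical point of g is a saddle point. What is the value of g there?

-581/73

∂g/∂v = -6v - 5s - 2 = 0 and ∂g/∂s = -5v + 8s + 1 = 0, so (v, s) = (-11/73, -16/73).
The Hessian has g_{vv} = -6, g_{ss} = 8, g_{vs} = -5, giving D = -73 < 0, so the point is a saddle point.
g(-11/73, -16/73) = -581/73.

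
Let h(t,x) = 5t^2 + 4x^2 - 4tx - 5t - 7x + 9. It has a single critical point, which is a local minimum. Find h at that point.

∂h/∂t = 10t - 4x - 5 = 0 and ∂h/∂x = -4t + 8x - 7 = 0, so (t, x) = (17/16, 45/32).
The Hessian has h_{tt} = 10, h_{xx} = 8, h_{tx} = -4, giving D = 64 > 0 with h_{tt} > 0, so the point is a local minimum.
h(17/16, 45/32) = 91/64.

91/64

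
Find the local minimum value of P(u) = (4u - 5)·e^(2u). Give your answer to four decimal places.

-8.9634

By the product rule, P'(u) = (8u - 6)·e^(2u). Since e^(2u) > 0, the only critical point is u = 3/4.
P''(3/4) has the same sign as 8 > 0, so this is a local minimum.
P(3/4) = (-2)·e^(3/2) ≈ -8.9634.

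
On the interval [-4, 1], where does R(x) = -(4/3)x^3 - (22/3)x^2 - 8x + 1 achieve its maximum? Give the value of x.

-2/3

R'(x) = -4x^2 - (44/3)x - 8, which vanishes at x = -3 and x = -2/3.
Candidates: R(-4) = 1, R(-3) = -5, R(-2/3) = 281/81, R(1) = -47/3.
So the maximum is R(-2/3) = 281/81.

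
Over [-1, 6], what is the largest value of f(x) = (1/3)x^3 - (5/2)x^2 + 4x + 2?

8

f'(x) = x^2 - 5x + 4, which vanishes at x = 1 and x = 4.
Evaluating at the critical points and endpoints: f(-1) = -29/6, f(1) = 23/6, f(4) = -2/3, f(6) = 8.
The maximum over the interval is 8, attained at x = 6.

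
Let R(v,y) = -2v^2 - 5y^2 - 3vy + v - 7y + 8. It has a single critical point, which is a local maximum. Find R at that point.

12

∂R/∂v = -4v - 3y + 1 = 0 and ∂R/∂y = -3v - 10y - 7 = 0, so (v, y) = (1, -1).
The Hessian has R_{vv} = -4, R_{yy} = -10, R_{vy} = -3, giving D = 31 > 0 with R_{vv} < 0, so the point is a local maximum.
R(1, -1) = 12.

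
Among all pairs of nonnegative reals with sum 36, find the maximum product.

With x + y = 36, the product is P(x) = x(36 − x).
P'(x) = 36 − 2x = 0 gives x = 18; P'' = −2 < 0, so this is the maximum.
P = 18·18 = 324.

324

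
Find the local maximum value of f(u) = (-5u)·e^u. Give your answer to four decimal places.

By the product rule, f'(u) = (-5u - 5)·e^u. Since e^u > 0, the only critical point is u = -1.
f''(-1) has the same sign as -5 < 0, so this is a local maximum.
f(-1) = (5)·e^(-1) ≈ 1.8394.

1.8394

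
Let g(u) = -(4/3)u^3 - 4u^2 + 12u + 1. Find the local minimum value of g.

-35

g'(u) = -4u^2 - 8u + 12. Setting g'(u) = 0 gives u ∈ {-3, 1}.
g''(u) = -8u - 8. g''(-3) = 16 > 0 ⇒ local minimum; g''(1) = -16 < 0 ⇒ local maximum.
Thus g has its local minimum at u = -3, with value -35.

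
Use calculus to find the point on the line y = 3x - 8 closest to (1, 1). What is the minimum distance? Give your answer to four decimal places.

Minimize D(x)^2 = (x - 1)^2 + (3x - 9)^2.
d/dx[D^2] = 2(x - 1) + 2·3·(3x - 9) = 0 ⇒ x = 14/5.
Then y = 2/5 and the distance is √(18/5) ≈ 1.8974.

1.8974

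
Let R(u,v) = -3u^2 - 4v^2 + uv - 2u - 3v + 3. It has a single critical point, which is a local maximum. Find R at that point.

190/47

∂R/∂u = -6u + v - 2 = 0 and ∂R/∂v = u - 8v - 3 = 0, so (u, v) = (-19/47, -20/47).
The Hessian has R_{uu} = -6, R_{vv} = -8, R_{uv} = 1, giving D = 47 > 0 with R_{uu} < 0, so the point is a local maximum.
R(-19/47, -20/47) = 190/47.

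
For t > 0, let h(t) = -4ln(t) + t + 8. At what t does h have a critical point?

h'(t) = -4/t + 1 = 0 gives t = 4.
h''(t) = 4/t², which is positive for t > 0, so this is a local minimum.
h(4) = -4·ln(4) + 4 + 8 ≈ 6.4548.

4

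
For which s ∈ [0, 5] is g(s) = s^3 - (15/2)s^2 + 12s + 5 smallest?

g'(s) = 3s^2 - 15s + 12, which vanishes at s = 1 and s = 4.
Evaluating at the critical points and endpoints: g(0) = 5,  g(1) = 21/2,  g(4) = -3,  g(5) = 5/2.
The minimum over the interval is -3, attained at s = 4.

4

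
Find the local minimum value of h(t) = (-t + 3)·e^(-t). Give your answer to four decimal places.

By the product rule, h'(t) = (t - 4)·e^(-t). Since e^(-t) > 0, the only critical point is t = 4.
h''(4) has the same sign as 1 > 0, so this is a local minimum.
h(4) = (-1)·e^(-4) ≈ -0.0183.

-0.0183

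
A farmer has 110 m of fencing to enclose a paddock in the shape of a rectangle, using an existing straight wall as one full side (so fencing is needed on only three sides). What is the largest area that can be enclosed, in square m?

3025/2

Let the sides perpendicular to the wall have length x and the parallel side y, so 2x + y = 110 and the area is A = xy = x(110 − 2x).
A'(x) = 110 − 4x = 0 gives x = 55/2, and A''(x) = −4 < 0 confirms a maximum.
Then y = 110 − 2·55/2 = 55 and A = 3025/2.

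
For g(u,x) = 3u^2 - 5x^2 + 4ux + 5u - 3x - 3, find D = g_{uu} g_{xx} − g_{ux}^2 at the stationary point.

∂g/∂u = 6u + 4x + 5 = 0 and ∂g/∂x = 4u - 10x - 3 = 0, so (u, x) = (-1/2, -1/2).
The Hessian has g_{uu} = 6, g_{xx} = -10, g_{ux} = 4, giving D = -76 < 0, so the point is a saddle point.
D = (6)·(-10) − (4)^2 = -76.

-76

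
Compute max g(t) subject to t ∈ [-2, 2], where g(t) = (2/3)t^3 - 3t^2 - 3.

-3

g'(t) = 2t^2 - 6t, whose only zero in [-2, 2] is t = 0.
Candidates: g(-2) = -61/3; g(0) = -3; g(2) = -29/3.
The maximum over the interval is -3, attained at t = 0.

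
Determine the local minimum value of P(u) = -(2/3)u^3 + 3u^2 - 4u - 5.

-20/3

Critical points: P'(u) = -2u^2 + 6u - 4 vanishes at u = 1, 2.
Second-derivative test with P''(u) = -4u + 6: P''(1) = 2 > 0 ⇒ local minimum; P''(2) = -2 < 0 ⇒ local maximum.
So the local minimum value is P(1) = -20/3.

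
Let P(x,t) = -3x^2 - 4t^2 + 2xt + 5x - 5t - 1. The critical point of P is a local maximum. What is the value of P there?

81/44

∂P/∂x = -6x + 2t + 5 = 0 and ∂P/∂t = 2x - 8t - 5 = 0, so (x, t) = (15/22, -5/11).
The Hessian has P_{xx} = -6, P_{tt} = -8, P_{xt} = 2, giving D = 44 > 0 with P_{xx} < 0, so the point is a local maximum.
P(15/22, -5/11) = 81/44.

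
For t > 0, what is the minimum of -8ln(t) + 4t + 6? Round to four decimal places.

f'(t) = -8/t + 4 = 0 gives t = 2.
f''(t) = 8/t², which is positive for t > 0, so this is a local minimum.
f(2) = -8·ln(2) + 8 + 6 ≈ 8.4548.

8.4548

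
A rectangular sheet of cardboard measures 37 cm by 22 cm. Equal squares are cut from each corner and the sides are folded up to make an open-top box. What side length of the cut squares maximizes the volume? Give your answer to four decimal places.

With cut size x, the volume is V(x) = x(37 − 2x)(22 − 2x) for 0 < x < 11.
V'(x) = 12x^2 − 236x + 814. Setting V'(x) = 0 gives x ≈ 4.4611 (the root in (0, 11)).
V''(x) = 24x − 236 is negative there, so this is the maximum; V ≈ 1638.0974.

4.4611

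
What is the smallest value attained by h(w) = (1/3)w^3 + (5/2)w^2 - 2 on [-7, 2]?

-2

The derivative is w^2 + 5w, which vanishes at w = -5 and w = 0.
Candidates: h(-7) = 37/6, h(-5) = 113/6, h(0) = -2, h(2) = 32/3.
The minimum over the interval is -2, attained at w = 0.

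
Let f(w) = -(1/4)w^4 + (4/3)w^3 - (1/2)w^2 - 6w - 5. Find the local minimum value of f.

-37/3

Critical points: f'(w) = -w^3 + 4w^2 - w - 6 vanishes at w = -1, 2, 3.
Second-derivative test with f''(w) = -3w^2 + 8w - 1: f''(-1) = -12 < 0 ⇒ local maximum; f''(2) = 3 > 0 ⇒ local minimum; f''(3) = -4 < 0 ⇒ local maximum.
So the local minimum value is f(2) = -37/3.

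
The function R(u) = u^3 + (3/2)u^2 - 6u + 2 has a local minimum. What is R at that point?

-3/2

R'(u) = 3u^2 + 3u - 6. Setting R'(u) = 0 gives u ∈ {-2, 1}.
Second-derivative test with R''(u) = 6u + 3: R''(-2) = -9 < 0 ⇒ local maximum; R''(1) = 9 > 0 ⇒ local minimum.
Thus R has its local minimum at u = 1, with value -3/2.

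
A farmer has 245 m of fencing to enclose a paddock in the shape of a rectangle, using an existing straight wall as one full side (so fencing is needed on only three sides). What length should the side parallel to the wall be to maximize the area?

245/2

Let the sides perpendicular to the wall have length x and the parallel side y, so 2x + y = 245 and the area is A = xy = x(245 − 2x).
A'(x) = 245 − 4x = 0 gives x = 245/4, and A''(x) = −4 < 0 confirms a maximum.
Then y = 245 − 2·245/4 = 245/2 and A = 60025/8.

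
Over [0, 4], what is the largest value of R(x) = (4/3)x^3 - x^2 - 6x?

Differentiating, R'(x) = 4x^2 - 2x - 6; whose only zero in [0, 4] is x = 3/2.
Candidates: R(0) = 0, R(3/2) = -27/4, R(4) = 136/3.
Hence the absolute maximum is 136/3 at x = 4.

136/3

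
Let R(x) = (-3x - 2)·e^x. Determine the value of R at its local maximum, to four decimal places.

Differentiating with the product rule gives R'(x) = (-3x - 5)·e^x. Since e^x > 0, the only critical point is x = -5/3.
R''(-5/3) has the same sign as -3 < 0, so this is a local maximum.
R(-5/3) = (3)·e^(-5/3) ≈ 0.5666.

0.5666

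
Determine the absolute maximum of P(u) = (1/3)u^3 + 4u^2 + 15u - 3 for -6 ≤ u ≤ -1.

The derivative is u^2 + 8u + 15, which vanishes at u = -5 and u = -3.
Evaluating at the critical points and endpoints: P(-6) = -21, P(-5) = -59/3, P(-3) = -21, P(-1) = -43/3.
The maximum over the interval is -43/3, attained at u = -1.

-43/3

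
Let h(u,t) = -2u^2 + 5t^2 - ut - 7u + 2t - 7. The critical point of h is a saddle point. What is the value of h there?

∂h/∂u = -4u - t - 7 = 0 and ∂h/∂t = -u + 10t + 2 = 0, so (u, t) = (-68/41, -15/41).
The Hessian has h_{uu} = -4, h_{tt} = 10, h_{ut} = -1, giving D = -41 < 0, so the point is a saddle point.
h(-68/41, -15/41) = -64/41.

-64/41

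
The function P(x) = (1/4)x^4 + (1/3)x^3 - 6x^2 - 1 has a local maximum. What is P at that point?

-1

P'(x) = x^3 + x^2 - 12x. Setting P'(x) = 0 gives x ∈ {-4, 0, 3}.
Second-derivative test with P''(x) = 3x^2 + 2x - 12: P''(-4) = 28 > 0 ⇒ local minimum; P''(0) = -12 < 0 ⇒ local maximum; P''(3) = 21 > 0 ⇒ local minimum.
Thus P has its local maximum at x = 0, with value -1.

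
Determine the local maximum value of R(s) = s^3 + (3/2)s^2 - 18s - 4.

73/2

R'(s) = 3s^2 + 3s - 18. Setting R'(s) = 0 gives s ∈ {-3, 2}.
R''(s) = 6s + 3. R''(-3) = -15 < 0 ⇒ local maximum; R''(2) = 15 > 0 ⇒ local minimum.
So the local maximum value is R(-3) = 73/2.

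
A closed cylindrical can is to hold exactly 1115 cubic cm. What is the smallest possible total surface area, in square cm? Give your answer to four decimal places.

With radius r and height h, πr²h = 1115 so h = 1115/(πr²), and S(r) = 2πr² + 2πrh = 2πr² + 2·1115/r.
S'(r) = 4πr − 2·1115/r² = 0 ⇒ r³ = 1115/(2π), so r ≈ 5.6195 and h = 2r ≈ 11.2390.
S''(r) = 4π + 4·1115/r³ > 0, so this is the minimum; S ≈ 595.2478.

595.2478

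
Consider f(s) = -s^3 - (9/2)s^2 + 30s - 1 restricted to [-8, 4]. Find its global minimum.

-277/2

f'(s) = -3s^2 - 9s + 30, which vanishes at s = -5 and s = 2.
Evaluating at the critical points and endpoints: f(-8) = -17, f(-5) = -277/2, f(2) = 33, f(4) = -17.
Hence the absolute minimum is -277/2 at s = -5.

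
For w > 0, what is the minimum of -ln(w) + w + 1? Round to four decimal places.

g'(w) = -1/w + 1 = 0 gives w = 1.
g''(w) = 1/w², which is positive for w > 0, so this is a local minimum.
g(1) = -1·ln(1) + 1 + 1 ≈ 2.0000.

2.0000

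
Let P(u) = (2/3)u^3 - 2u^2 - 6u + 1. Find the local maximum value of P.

13/3

P'(u) = 2u^2 - 4u - 6. Setting P'(u) = 0 gives u ∈ {-1, 3}.
P''(u) = 4u - 4. P''(-1) = -8 < 0 ⇒ local maximum; P''(3) = 8 > 0 ⇒ local minimum.
So the local maximum value is P(-1) = 13/3.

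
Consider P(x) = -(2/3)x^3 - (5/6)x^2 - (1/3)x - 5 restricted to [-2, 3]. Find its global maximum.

-7/3

The derivative is -2x^2 - (5/3)x - 1/3, which vanishes at x = -1/2 and x = -1/3.
Candidates: P(-2) = -7/3, P(-1/2) = -119/24, P(-1/3) = -803/162, P(3) = -63/2.
The maximum over the interval is -7/3, attained at x = -2.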